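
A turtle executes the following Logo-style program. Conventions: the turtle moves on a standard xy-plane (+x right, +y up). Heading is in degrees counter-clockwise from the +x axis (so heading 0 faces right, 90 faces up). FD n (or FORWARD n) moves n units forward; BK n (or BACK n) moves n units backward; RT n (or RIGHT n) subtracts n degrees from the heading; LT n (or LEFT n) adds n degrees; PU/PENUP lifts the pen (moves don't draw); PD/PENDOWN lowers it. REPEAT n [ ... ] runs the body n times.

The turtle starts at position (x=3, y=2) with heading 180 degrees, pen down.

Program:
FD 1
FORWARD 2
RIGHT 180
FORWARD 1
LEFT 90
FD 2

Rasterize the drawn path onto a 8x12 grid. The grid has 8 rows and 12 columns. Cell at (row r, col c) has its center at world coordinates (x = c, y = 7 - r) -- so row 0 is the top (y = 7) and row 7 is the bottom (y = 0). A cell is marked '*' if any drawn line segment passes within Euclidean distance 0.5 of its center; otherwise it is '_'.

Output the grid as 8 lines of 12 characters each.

Answer: ____________
____________
____________
_*__________
_*__________
****________
____________
____________

Derivation:
Segment 0: (3,2) -> (2,2)
Segment 1: (2,2) -> (0,2)
Segment 2: (0,2) -> (1,2)
Segment 3: (1,2) -> (1,4)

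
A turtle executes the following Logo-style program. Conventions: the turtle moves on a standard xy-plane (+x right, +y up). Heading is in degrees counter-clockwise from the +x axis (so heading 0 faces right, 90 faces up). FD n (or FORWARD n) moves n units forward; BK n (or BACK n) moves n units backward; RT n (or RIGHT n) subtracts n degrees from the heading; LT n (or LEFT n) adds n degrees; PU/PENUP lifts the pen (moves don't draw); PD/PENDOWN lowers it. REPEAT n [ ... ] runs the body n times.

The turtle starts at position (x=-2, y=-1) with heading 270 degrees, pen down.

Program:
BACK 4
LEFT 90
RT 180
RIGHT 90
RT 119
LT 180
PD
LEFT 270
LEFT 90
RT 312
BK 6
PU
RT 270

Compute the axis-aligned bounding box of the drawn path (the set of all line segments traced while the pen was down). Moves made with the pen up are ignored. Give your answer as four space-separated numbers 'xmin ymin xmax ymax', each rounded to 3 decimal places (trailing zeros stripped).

Executing turtle program step by step:
Start: pos=(-2,-1), heading=270, pen down
BK 4: (-2,-1) -> (-2,3) [heading=270, draw]
LT 90: heading 270 -> 0
RT 180: heading 0 -> 180
RT 90: heading 180 -> 90
RT 119: heading 90 -> 331
LT 180: heading 331 -> 151
PD: pen down
LT 270: heading 151 -> 61
LT 90: heading 61 -> 151
RT 312: heading 151 -> 199
BK 6: (-2,3) -> (3.673,4.953) [heading=199, draw]
PU: pen up
RT 270: heading 199 -> 289
Final: pos=(3.673,4.953), heading=289, 2 segment(s) drawn

Segment endpoints: x in {-2, -2, 3.673}, y in {-1, 3, 4.953}
xmin=-2, ymin=-1, xmax=3.673, ymax=4.953

Answer: -2 -1 3.673 4.953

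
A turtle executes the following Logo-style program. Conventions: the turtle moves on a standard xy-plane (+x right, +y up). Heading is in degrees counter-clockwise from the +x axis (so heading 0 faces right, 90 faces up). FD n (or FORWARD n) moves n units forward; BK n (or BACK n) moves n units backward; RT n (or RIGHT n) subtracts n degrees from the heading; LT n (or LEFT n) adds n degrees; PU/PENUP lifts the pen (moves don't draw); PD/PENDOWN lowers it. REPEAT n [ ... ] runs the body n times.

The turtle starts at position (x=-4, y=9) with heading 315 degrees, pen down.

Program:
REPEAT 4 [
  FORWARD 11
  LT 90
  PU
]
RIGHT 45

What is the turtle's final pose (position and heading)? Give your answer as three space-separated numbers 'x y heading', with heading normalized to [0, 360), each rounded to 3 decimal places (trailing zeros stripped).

Executing turtle program step by step:
Start: pos=(-4,9), heading=315, pen down
REPEAT 4 [
  -- iteration 1/4 --
  FD 11: (-4,9) -> (3.778,1.222) [heading=315, draw]
  LT 90: heading 315 -> 45
  PU: pen up
  -- iteration 2/4 --
  FD 11: (3.778,1.222) -> (11.556,9) [heading=45, move]
  LT 90: heading 45 -> 135
  PU: pen up
  -- iteration 3/4 --
  FD 11: (11.556,9) -> (3.778,16.778) [heading=135, move]
  LT 90: heading 135 -> 225
  PU: pen up
  -- iteration 4/4 --
  FD 11: (3.778,16.778) -> (-4,9) [heading=225, move]
  LT 90: heading 225 -> 315
  PU: pen up
]
RT 45: heading 315 -> 270
Final: pos=(-4,9), heading=270, 1 segment(s) drawn

Answer: -4 9 270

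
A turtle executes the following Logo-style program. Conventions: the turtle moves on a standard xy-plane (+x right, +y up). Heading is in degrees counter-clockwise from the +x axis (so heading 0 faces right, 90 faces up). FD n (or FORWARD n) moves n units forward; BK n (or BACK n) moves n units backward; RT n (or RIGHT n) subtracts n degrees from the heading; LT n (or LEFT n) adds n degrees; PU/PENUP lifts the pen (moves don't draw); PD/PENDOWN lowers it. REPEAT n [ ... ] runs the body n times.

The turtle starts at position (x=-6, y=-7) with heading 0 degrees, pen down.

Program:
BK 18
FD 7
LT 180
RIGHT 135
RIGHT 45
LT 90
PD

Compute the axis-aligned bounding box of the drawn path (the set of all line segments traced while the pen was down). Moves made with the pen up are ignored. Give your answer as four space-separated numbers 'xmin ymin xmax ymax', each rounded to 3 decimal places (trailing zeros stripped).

Executing turtle program step by step:
Start: pos=(-6,-7), heading=0, pen down
BK 18: (-6,-7) -> (-24,-7) [heading=0, draw]
FD 7: (-24,-7) -> (-17,-7) [heading=0, draw]
LT 180: heading 0 -> 180
RT 135: heading 180 -> 45
RT 45: heading 45 -> 0
LT 90: heading 0 -> 90
PD: pen down
Final: pos=(-17,-7), heading=90, 2 segment(s) drawn

Segment endpoints: x in {-24, -17, -6}, y in {-7}
xmin=-24, ymin=-7, xmax=-6, ymax=-7

Answer: -24 -7 -6 -7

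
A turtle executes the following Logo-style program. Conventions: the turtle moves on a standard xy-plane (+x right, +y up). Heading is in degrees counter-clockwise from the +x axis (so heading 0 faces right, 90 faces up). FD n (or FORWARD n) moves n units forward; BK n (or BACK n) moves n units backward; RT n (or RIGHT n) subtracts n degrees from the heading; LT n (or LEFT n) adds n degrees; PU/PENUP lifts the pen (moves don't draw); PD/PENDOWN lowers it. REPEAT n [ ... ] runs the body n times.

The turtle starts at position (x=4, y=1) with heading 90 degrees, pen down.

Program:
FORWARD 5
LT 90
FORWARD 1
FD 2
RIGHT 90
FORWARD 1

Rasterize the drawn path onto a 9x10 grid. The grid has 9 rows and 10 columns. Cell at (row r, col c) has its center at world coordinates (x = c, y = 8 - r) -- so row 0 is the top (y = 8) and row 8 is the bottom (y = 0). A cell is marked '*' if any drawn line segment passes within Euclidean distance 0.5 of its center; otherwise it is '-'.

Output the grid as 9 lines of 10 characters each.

Answer: ----------
-*--------
-****-----
----*-----
----*-----
----*-----
----*-----
----*-----
----------

Derivation:
Segment 0: (4,1) -> (4,6)
Segment 1: (4,6) -> (3,6)
Segment 2: (3,6) -> (1,6)
Segment 3: (1,6) -> (1,7)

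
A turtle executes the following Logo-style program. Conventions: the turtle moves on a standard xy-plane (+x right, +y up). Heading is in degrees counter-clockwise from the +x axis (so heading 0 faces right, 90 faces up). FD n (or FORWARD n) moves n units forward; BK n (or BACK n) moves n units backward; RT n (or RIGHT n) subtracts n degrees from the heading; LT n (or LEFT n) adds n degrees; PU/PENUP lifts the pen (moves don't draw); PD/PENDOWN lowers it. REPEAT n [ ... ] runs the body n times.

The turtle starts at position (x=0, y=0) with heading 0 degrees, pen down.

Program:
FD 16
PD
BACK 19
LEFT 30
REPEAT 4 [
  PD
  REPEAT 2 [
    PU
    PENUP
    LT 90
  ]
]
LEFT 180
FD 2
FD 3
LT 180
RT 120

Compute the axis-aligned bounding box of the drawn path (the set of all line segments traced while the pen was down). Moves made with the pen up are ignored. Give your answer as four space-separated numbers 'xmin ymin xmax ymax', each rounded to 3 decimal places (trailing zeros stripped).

Answer: -3 0 16 0

Derivation:
Executing turtle program step by step:
Start: pos=(0,0), heading=0, pen down
FD 16: (0,0) -> (16,0) [heading=0, draw]
PD: pen down
BK 19: (16,0) -> (-3,0) [heading=0, draw]
LT 30: heading 0 -> 30
REPEAT 4 [
  -- iteration 1/4 --
  PD: pen down
  REPEAT 2 [
    -- iteration 1/2 --
    PU: pen up
    PU: pen up
    LT 90: heading 30 -> 120
    -- iteration 2/2 --
    PU: pen up
    PU: pen up
    LT 90: heading 120 -> 210
  ]
  -- iteration 2/4 --
  PD: pen down
  REPEAT 2 [
    -- iteration 1/2 --
    PU: pen up
    PU: pen up
    LT 90: heading 210 -> 300
    -- iteration 2/2 --
    PU: pen up
    PU: pen up
    LT 90: heading 300 -> 30
  ]
  -- iteration 3/4 --
  PD: pen down
  REPEAT 2 [
    -- iteration 1/2 --
    PU: pen up
    PU: pen up
    LT 90: heading 30 -> 120
    -- iteration 2/2 --
    PU: pen up
    PU: pen up
    LT 90: heading 120 -> 210
  ]
  -- iteration 4/4 --
  PD: pen down
  REPEAT 2 [
    -- iteration 1/2 --
    PU: pen up
    PU: pen up
    LT 90: heading 210 -> 300
    -- iteration 2/2 --
    PU: pen up
    PU: pen up
    LT 90: heading 300 -> 30
  ]
]
LT 180: heading 30 -> 210
FD 2: (-3,0) -> (-4.732,-1) [heading=210, move]
FD 3: (-4.732,-1) -> (-7.33,-2.5) [heading=210, move]
LT 180: heading 210 -> 30
RT 120: heading 30 -> 270
Final: pos=(-7.33,-2.5), heading=270, 2 segment(s) drawn

Segment endpoints: x in {-3, 0, 16}, y in {0}
xmin=-3, ymin=0, xmax=16, ymax=0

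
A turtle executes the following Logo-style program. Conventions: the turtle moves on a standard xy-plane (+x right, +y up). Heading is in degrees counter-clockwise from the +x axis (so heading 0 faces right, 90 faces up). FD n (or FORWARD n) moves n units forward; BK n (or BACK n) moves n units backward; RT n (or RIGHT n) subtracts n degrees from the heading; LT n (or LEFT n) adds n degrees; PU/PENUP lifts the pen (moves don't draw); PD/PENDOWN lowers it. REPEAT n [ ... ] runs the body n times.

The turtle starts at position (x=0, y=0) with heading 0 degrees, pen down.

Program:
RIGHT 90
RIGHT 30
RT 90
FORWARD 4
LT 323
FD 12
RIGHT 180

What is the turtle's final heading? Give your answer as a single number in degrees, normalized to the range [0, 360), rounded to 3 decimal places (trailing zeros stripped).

Executing turtle program step by step:
Start: pos=(0,0), heading=0, pen down
RT 90: heading 0 -> 270
RT 30: heading 270 -> 240
RT 90: heading 240 -> 150
FD 4: (0,0) -> (-3.464,2) [heading=150, draw]
LT 323: heading 150 -> 113
FD 12: (-3.464,2) -> (-8.153,13.046) [heading=113, draw]
RT 180: heading 113 -> 293
Final: pos=(-8.153,13.046), heading=293, 2 segment(s) drawn

Answer: 293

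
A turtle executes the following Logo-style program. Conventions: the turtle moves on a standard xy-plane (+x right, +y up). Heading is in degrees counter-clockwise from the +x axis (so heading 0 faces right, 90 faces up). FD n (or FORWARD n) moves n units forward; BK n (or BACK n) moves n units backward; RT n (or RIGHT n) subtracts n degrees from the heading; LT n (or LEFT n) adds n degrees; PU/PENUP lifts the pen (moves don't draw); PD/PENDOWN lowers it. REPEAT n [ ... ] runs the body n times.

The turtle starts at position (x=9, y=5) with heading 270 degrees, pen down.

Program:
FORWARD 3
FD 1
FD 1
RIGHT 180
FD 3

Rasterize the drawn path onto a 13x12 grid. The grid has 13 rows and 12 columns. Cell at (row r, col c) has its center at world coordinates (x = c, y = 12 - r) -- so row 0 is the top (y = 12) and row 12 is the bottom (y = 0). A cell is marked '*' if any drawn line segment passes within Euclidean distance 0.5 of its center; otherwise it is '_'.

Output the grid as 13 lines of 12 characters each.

Segment 0: (9,5) -> (9,2)
Segment 1: (9,2) -> (9,1)
Segment 2: (9,1) -> (9,0)
Segment 3: (9,0) -> (9,3)

Answer: ____________
____________
____________
____________
____________
____________
____________
_________*__
_________*__
_________*__
_________*__
_________*__
_________*__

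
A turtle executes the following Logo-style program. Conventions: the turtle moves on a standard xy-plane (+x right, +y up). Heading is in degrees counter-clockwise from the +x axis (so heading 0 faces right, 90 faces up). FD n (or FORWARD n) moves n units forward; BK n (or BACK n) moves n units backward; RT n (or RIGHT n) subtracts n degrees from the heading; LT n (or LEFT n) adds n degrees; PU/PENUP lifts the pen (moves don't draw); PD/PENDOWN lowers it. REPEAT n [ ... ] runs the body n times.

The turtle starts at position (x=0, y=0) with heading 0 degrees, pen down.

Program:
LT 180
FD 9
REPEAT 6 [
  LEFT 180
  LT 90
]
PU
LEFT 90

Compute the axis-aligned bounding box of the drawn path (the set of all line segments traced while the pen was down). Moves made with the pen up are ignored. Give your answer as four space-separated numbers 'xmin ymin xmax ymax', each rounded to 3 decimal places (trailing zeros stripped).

Answer: -9 0 0 0

Derivation:
Executing turtle program step by step:
Start: pos=(0,0), heading=0, pen down
LT 180: heading 0 -> 180
FD 9: (0,0) -> (-9,0) [heading=180, draw]
REPEAT 6 [
  -- iteration 1/6 --
  LT 180: heading 180 -> 0
  LT 90: heading 0 -> 90
  -- iteration 2/6 --
  LT 180: heading 90 -> 270
  LT 90: heading 270 -> 0
  -- iteration 3/6 --
  LT 180: heading 0 -> 180
  LT 90: heading 180 -> 270
  -- iteration 4/6 --
  LT 180: heading 270 -> 90
  LT 90: heading 90 -> 180
  -- iteration 5/6 --
  LT 180: heading 180 -> 0
  LT 90: heading 0 -> 90
  -- iteration 6/6 --
  LT 180: heading 90 -> 270
  LT 90: heading 270 -> 0
]
PU: pen up
LT 90: heading 0 -> 90
Final: pos=(-9,0), heading=90, 1 segment(s) drawn

Segment endpoints: x in {-9, 0}, y in {0, 0}
xmin=-9, ymin=0, xmax=0, ymax=0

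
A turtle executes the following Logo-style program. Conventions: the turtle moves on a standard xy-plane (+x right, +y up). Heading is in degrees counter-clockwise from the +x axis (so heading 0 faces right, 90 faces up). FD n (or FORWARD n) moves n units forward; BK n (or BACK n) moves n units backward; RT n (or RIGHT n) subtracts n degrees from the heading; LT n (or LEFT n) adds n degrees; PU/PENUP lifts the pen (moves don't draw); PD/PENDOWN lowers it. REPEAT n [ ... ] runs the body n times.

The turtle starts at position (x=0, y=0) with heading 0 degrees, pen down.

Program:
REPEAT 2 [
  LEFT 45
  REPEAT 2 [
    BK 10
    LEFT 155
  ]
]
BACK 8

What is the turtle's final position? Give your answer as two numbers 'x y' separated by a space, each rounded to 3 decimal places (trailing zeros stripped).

Answer: -3.554 -6.101

Derivation:
Executing turtle program step by step:
Start: pos=(0,0), heading=0, pen down
REPEAT 2 [
  -- iteration 1/2 --
  LT 45: heading 0 -> 45
  REPEAT 2 [
    -- iteration 1/2 --
    BK 10: (0,0) -> (-7.071,-7.071) [heading=45, draw]
    LT 155: heading 45 -> 200
    -- iteration 2/2 --
    BK 10: (-7.071,-7.071) -> (2.326,-3.651) [heading=200, draw]
    LT 155: heading 200 -> 355
  ]
  -- iteration 2/2 --
  LT 45: heading 355 -> 40
  REPEAT 2 [
    -- iteration 1/2 --
    BK 10: (2.326,-3.651) -> (-5.335,-10.079) [heading=40, draw]
    LT 155: heading 40 -> 195
    -- iteration 2/2 --
    BK 10: (-5.335,-10.079) -> (4.325,-7.491) [heading=195, draw]
    LT 155: heading 195 -> 350
  ]
]
BK 8: (4.325,-7.491) -> (-3.554,-6.101) [heading=350, draw]
Final: pos=(-3.554,-6.101), heading=350, 5 segment(s) drawn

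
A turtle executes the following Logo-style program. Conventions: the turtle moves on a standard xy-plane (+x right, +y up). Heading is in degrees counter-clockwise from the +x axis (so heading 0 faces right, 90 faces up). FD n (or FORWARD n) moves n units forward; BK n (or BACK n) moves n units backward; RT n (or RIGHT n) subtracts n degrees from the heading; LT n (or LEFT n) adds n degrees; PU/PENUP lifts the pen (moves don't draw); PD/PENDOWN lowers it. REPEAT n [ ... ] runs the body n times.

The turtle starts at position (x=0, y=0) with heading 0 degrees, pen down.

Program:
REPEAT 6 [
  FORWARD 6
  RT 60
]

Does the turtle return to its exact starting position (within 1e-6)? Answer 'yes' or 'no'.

Answer: yes

Derivation:
Executing turtle program step by step:
Start: pos=(0,0), heading=0, pen down
REPEAT 6 [
  -- iteration 1/6 --
  FD 6: (0,0) -> (6,0) [heading=0, draw]
  RT 60: heading 0 -> 300
  -- iteration 2/6 --
  FD 6: (6,0) -> (9,-5.196) [heading=300, draw]
  RT 60: heading 300 -> 240
  -- iteration 3/6 --
  FD 6: (9,-5.196) -> (6,-10.392) [heading=240, draw]
  RT 60: heading 240 -> 180
  -- iteration 4/6 --
  FD 6: (6,-10.392) -> (0,-10.392) [heading=180, draw]
  RT 60: heading 180 -> 120
  -- iteration 5/6 --
  FD 6: (0,-10.392) -> (-3,-5.196) [heading=120, draw]
  RT 60: heading 120 -> 60
  -- iteration 6/6 --
  FD 6: (-3,-5.196) -> (0,0) [heading=60, draw]
  RT 60: heading 60 -> 0
]
Final: pos=(0,0), heading=0, 6 segment(s) drawn

Start position: (0, 0)
Final position: (0, 0)
Distance = 0; < 1e-6 -> CLOSED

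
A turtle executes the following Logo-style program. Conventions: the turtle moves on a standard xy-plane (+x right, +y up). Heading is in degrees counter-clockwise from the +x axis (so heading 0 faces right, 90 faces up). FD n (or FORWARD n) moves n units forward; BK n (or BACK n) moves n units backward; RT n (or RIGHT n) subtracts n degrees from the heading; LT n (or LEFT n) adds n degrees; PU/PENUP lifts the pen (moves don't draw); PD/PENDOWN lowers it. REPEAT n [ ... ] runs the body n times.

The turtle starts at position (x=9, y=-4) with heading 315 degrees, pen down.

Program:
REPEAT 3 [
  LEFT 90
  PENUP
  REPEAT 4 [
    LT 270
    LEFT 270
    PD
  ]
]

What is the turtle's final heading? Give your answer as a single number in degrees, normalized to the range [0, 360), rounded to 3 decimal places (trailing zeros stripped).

Answer: 225

Derivation:
Executing turtle program step by step:
Start: pos=(9,-4), heading=315, pen down
REPEAT 3 [
  -- iteration 1/3 --
  LT 90: heading 315 -> 45
  PU: pen up
  REPEAT 4 [
    -- iteration 1/4 --
    LT 270: heading 45 -> 315
    LT 270: heading 315 -> 225
    PD: pen down
    -- iteration 2/4 --
    LT 270: heading 225 -> 135
    LT 270: heading 135 -> 45
    PD: pen down
    -- iteration 3/4 --
    LT 270: heading 45 -> 315
    LT 270: heading 315 -> 225
    PD: pen down
    -- iteration 4/4 --
    LT 270: heading 225 -> 135
    LT 270: heading 135 -> 45
    PD: pen down
  ]
  -- iteration 2/3 --
  LT 90: heading 45 -> 135
  PU: pen up
  REPEAT 4 [
    -- iteration 1/4 --
    LT 270: heading 135 -> 45
    LT 270: heading 45 -> 315
    PD: pen down
    -- iteration 2/4 --
    LT 270: heading 315 -> 225
    LT 270: heading 225 -> 135
    PD: pen down
    -- iteration 3/4 --
    LT 270: heading 135 -> 45
    LT 270: heading 45 -> 315
    PD: pen down
    -- iteration 4/4 --
    LT 270: heading 315 -> 225
    LT 270: heading 225 -> 135
    PD: pen down
  ]
  -- iteration 3/3 --
  LT 90: heading 135 -> 225
  PU: pen up
  REPEAT 4 [
    -- iteration 1/4 --
    LT 270: heading 225 -> 135
    LT 270: heading 135 -> 45
    PD: pen down
    -- iteration 2/4 --
    LT 270: heading 45 -> 315
    LT 270: heading 315 -> 225
    PD: pen down
    -- iteration 3/4 --
    LT 270: heading 225 -> 135
    LT 270: heading 135 -> 45
    PD: pen down
    -- iteration 4/4 --
    LT 270: heading 45 -> 315
    LT 270: heading 315 -> 225
    PD: pen down
  ]
]
Final: pos=(9,-4), heading=225, 0 segment(s) drawn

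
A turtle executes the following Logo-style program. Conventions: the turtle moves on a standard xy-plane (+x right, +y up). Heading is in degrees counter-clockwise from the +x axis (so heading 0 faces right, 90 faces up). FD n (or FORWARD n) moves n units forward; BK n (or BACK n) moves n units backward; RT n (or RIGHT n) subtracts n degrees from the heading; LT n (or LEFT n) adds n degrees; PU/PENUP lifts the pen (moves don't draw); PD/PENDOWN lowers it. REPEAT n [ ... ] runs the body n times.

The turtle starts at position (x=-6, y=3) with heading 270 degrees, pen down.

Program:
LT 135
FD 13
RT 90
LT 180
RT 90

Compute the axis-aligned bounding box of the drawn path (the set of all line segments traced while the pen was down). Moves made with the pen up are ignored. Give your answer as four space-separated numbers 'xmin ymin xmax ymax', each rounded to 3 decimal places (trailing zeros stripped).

Executing turtle program step by step:
Start: pos=(-6,3), heading=270, pen down
LT 135: heading 270 -> 45
FD 13: (-6,3) -> (3.192,12.192) [heading=45, draw]
RT 90: heading 45 -> 315
LT 180: heading 315 -> 135
RT 90: heading 135 -> 45
Final: pos=(3.192,12.192), heading=45, 1 segment(s) drawn

Segment endpoints: x in {-6, 3.192}, y in {3, 12.192}
xmin=-6, ymin=3, xmax=3.192, ymax=12.192

Answer: -6 3 3.192 12.192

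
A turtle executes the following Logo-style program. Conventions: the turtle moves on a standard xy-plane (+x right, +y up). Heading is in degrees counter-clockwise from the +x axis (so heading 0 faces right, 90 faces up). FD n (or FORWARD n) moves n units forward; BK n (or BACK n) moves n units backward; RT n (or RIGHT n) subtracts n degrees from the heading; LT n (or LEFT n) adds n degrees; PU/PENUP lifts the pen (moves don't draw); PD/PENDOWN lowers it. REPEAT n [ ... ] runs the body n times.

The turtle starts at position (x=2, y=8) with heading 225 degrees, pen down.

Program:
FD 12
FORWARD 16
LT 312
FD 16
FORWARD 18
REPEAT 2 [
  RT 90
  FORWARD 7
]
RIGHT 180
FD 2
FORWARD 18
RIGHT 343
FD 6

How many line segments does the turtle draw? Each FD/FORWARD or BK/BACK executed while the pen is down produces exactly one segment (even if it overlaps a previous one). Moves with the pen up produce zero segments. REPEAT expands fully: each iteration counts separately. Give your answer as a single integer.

Answer: 9

Derivation:
Executing turtle program step by step:
Start: pos=(2,8), heading=225, pen down
FD 12: (2,8) -> (-6.485,-0.485) [heading=225, draw]
FD 16: (-6.485,-0.485) -> (-17.799,-11.799) [heading=225, draw]
LT 312: heading 225 -> 177
FD 16: (-17.799,-11.799) -> (-33.777,-10.962) [heading=177, draw]
FD 18: (-33.777,-10.962) -> (-51.752,-10.02) [heading=177, draw]
REPEAT 2 [
  -- iteration 1/2 --
  RT 90: heading 177 -> 87
  FD 7: (-51.752,-10.02) -> (-51.386,-3.029) [heading=87, draw]
  -- iteration 2/2 --
  RT 90: heading 87 -> 357
  FD 7: (-51.386,-3.029) -> (-44.396,-3.396) [heading=357, draw]
]
RT 180: heading 357 -> 177
FD 2: (-44.396,-3.396) -> (-46.393,-3.291) [heading=177, draw]
FD 18: (-46.393,-3.291) -> (-64.368,-2.349) [heading=177, draw]
RT 343: heading 177 -> 194
FD 6: (-64.368,-2.349) -> (-70.19,-3.8) [heading=194, draw]
Final: pos=(-70.19,-3.8), heading=194, 9 segment(s) drawn
Segments drawn: 9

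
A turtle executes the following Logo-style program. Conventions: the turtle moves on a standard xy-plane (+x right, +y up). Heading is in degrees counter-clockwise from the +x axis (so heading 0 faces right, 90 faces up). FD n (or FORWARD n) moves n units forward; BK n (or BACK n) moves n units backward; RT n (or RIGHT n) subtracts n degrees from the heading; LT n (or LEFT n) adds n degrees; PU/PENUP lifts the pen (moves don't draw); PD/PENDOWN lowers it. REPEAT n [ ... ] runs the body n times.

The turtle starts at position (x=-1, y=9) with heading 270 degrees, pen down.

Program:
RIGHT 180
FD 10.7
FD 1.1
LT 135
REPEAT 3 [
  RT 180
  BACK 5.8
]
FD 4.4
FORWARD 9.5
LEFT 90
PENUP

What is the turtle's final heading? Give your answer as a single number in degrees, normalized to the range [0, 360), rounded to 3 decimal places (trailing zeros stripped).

Answer: 135

Derivation:
Executing turtle program step by step:
Start: pos=(-1,9), heading=270, pen down
RT 180: heading 270 -> 90
FD 10.7: (-1,9) -> (-1,19.7) [heading=90, draw]
FD 1.1: (-1,19.7) -> (-1,20.8) [heading=90, draw]
LT 135: heading 90 -> 225
REPEAT 3 [
  -- iteration 1/3 --
  RT 180: heading 225 -> 45
  BK 5.8: (-1,20.8) -> (-5.101,16.699) [heading=45, draw]
  -- iteration 2/3 --
  RT 180: heading 45 -> 225
  BK 5.8: (-5.101,16.699) -> (-1,20.8) [heading=225, draw]
  -- iteration 3/3 --
  RT 180: heading 225 -> 45
  BK 5.8: (-1,20.8) -> (-5.101,16.699) [heading=45, draw]
]
FD 4.4: (-5.101,16.699) -> (-1.99,19.81) [heading=45, draw]
FD 9.5: (-1.99,19.81) -> (4.728,26.528) [heading=45, draw]
LT 90: heading 45 -> 135
PU: pen up
Final: pos=(4.728,26.528), heading=135, 7 segment(s) drawn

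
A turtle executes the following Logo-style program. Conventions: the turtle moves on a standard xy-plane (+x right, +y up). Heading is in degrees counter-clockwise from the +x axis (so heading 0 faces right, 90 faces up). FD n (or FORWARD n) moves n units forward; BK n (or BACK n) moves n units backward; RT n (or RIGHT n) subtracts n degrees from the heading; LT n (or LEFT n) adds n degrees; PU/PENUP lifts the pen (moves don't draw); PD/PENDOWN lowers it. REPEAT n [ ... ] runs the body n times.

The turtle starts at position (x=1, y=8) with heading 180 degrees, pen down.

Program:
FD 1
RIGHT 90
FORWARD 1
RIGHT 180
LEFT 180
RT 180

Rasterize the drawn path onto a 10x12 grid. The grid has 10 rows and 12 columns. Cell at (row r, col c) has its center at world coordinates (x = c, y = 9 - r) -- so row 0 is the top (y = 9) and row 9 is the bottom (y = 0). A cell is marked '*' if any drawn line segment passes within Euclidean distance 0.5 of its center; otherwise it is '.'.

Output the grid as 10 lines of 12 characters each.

Segment 0: (1,8) -> (0,8)
Segment 1: (0,8) -> (0,9)

Answer: *...........
**..........
............
............
............
............
............
............
............
............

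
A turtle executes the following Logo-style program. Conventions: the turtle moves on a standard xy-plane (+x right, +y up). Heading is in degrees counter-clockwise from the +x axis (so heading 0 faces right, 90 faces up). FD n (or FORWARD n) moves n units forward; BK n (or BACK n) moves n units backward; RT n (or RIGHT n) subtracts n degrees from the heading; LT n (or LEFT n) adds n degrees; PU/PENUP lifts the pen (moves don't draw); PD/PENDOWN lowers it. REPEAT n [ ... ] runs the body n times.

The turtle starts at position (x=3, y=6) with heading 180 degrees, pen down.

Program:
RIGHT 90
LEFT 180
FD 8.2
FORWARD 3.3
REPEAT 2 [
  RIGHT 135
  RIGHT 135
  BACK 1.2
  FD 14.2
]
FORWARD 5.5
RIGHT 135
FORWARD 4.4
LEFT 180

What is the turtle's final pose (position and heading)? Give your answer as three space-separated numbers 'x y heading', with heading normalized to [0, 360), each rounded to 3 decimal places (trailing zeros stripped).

Executing turtle program step by step:
Start: pos=(3,6), heading=180, pen down
RT 90: heading 180 -> 90
LT 180: heading 90 -> 270
FD 8.2: (3,6) -> (3,-2.2) [heading=270, draw]
FD 3.3: (3,-2.2) -> (3,-5.5) [heading=270, draw]
REPEAT 2 [
  -- iteration 1/2 --
  RT 135: heading 270 -> 135
  RT 135: heading 135 -> 0
  BK 1.2: (3,-5.5) -> (1.8,-5.5) [heading=0, draw]
  FD 14.2: (1.8,-5.5) -> (16,-5.5) [heading=0, draw]
  -- iteration 2/2 --
  RT 135: heading 0 -> 225
  RT 135: heading 225 -> 90
  BK 1.2: (16,-5.5) -> (16,-6.7) [heading=90, draw]
  FD 14.2: (16,-6.7) -> (16,7.5) [heading=90, draw]
]
FD 5.5: (16,7.5) -> (16,13) [heading=90, draw]
RT 135: heading 90 -> 315
FD 4.4: (16,13) -> (19.111,9.889) [heading=315, draw]
LT 180: heading 315 -> 135
Final: pos=(19.111,9.889), heading=135, 8 segment(s) drawn

Answer: 19.111 9.889 135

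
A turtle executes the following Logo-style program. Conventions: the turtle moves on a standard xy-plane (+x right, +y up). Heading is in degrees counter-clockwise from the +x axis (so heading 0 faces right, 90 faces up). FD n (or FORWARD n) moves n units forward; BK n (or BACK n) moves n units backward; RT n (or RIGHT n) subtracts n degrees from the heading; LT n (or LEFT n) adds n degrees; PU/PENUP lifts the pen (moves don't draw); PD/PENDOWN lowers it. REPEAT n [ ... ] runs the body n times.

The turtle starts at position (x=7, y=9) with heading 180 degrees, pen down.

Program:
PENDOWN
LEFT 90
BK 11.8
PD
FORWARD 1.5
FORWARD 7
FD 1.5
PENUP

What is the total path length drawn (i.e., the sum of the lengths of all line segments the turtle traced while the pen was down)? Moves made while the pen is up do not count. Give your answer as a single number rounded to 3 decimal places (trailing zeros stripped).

Executing turtle program step by step:
Start: pos=(7,9), heading=180, pen down
PD: pen down
LT 90: heading 180 -> 270
BK 11.8: (7,9) -> (7,20.8) [heading=270, draw]
PD: pen down
FD 1.5: (7,20.8) -> (7,19.3) [heading=270, draw]
FD 7: (7,19.3) -> (7,12.3) [heading=270, draw]
FD 1.5: (7,12.3) -> (7,10.8) [heading=270, draw]
PU: pen up
Final: pos=(7,10.8), heading=270, 4 segment(s) drawn

Segment lengths:
  seg 1: (7,9) -> (7,20.8), length = 11.8
  seg 2: (7,20.8) -> (7,19.3), length = 1.5
  seg 3: (7,19.3) -> (7,12.3), length = 7
  seg 4: (7,12.3) -> (7,10.8), length = 1.5
Total = 21.8

Answer: 21.8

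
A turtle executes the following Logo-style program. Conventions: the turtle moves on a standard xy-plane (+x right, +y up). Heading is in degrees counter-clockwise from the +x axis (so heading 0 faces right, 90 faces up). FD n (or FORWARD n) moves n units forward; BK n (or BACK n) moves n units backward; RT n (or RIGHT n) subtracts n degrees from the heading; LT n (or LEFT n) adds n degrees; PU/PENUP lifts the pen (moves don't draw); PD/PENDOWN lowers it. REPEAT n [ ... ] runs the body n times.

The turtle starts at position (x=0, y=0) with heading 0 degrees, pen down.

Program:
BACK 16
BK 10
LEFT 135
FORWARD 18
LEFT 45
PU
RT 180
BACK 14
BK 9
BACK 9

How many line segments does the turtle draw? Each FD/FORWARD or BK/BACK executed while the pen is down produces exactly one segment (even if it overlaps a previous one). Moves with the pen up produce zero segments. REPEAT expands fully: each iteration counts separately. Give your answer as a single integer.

Executing turtle program step by step:
Start: pos=(0,0), heading=0, pen down
BK 16: (0,0) -> (-16,0) [heading=0, draw]
BK 10: (-16,0) -> (-26,0) [heading=0, draw]
LT 135: heading 0 -> 135
FD 18: (-26,0) -> (-38.728,12.728) [heading=135, draw]
LT 45: heading 135 -> 180
PU: pen up
RT 180: heading 180 -> 0
BK 14: (-38.728,12.728) -> (-52.728,12.728) [heading=0, move]
BK 9: (-52.728,12.728) -> (-61.728,12.728) [heading=0, move]
BK 9: (-61.728,12.728) -> (-70.728,12.728) [heading=0, move]
Final: pos=(-70.728,12.728), heading=0, 3 segment(s) drawn
Segments drawn: 3

Answer: 3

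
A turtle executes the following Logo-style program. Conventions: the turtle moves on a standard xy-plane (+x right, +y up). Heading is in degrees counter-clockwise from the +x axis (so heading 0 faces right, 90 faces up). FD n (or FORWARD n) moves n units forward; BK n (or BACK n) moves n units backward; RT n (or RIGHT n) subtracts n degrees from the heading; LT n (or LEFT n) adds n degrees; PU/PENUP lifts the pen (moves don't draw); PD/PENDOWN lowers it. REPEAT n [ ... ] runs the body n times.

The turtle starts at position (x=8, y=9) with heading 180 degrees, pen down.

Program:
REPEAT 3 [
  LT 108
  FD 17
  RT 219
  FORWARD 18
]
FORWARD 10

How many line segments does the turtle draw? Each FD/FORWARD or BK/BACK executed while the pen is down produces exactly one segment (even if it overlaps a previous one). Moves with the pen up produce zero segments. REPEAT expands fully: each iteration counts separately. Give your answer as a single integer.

Executing turtle program step by step:
Start: pos=(8,9), heading=180, pen down
REPEAT 3 [
  -- iteration 1/3 --
  LT 108: heading 180 -> 288
  FD 17: (8,9) -> (13.253,-7.168) [heading=288, draw]
  RT 219: heading 288 -> 69
  FD 18: (13.253,-7.168) -> (19.704,9.636) [heading=69, draw]
  -- iteration 2/3 --
  LT 108: heading 69 -> 177
  FD 17: (19.704,9.636) -> (2.727,10.526) [heading=177, draw]
  RT 219: heading 177 -> 318
  FD 18: (2.727,10.526) -> (16.104,-1.518) [heading=318, draw]
  -- iteration 3/3 --
  LT 108: heading 318 -> 66
  FD 17: (16.104,-1.518) -> (23.018,14.012) [heading=66, draw]
  RT 219: heading 66 -> 207
  FD 18: (23.018,14.012) -> (6.98,5.84) [heading=207, draw]
]
FD 10: (6.98,5.84) -> (-1.93,1.3) [heading=207, draw]
Final: pos=(-1.93,1.3), heading=207, 7 segment(s) drawn
Segments drawn: 7

Answer: 7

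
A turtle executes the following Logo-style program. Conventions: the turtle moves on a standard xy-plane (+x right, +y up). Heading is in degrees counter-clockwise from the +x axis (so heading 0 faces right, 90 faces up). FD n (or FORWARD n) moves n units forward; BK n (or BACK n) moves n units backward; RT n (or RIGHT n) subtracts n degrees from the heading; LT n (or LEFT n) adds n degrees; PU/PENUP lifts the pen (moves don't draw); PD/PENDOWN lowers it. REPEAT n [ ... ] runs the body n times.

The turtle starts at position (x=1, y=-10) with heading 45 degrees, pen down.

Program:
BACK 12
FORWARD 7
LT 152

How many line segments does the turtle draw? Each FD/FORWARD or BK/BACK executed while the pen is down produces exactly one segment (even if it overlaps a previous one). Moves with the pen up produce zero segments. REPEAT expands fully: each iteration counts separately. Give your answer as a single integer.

Executing turtle program step by step:
Start: pos=(1,-10), heading=45, pen down
BK 12: (1,-10) -> (-7.485,-18.485) [heading=45, draw]
FD 7: (-7.485,-18.485) -> (-2.536,-13.536) [heading=45, draw]
LT 152: heading 45 -> 197
Final: pos=(-2.536,-13.536), heading=197, 2 segment(s) drawn
Segments drawn: 2

Answer: 2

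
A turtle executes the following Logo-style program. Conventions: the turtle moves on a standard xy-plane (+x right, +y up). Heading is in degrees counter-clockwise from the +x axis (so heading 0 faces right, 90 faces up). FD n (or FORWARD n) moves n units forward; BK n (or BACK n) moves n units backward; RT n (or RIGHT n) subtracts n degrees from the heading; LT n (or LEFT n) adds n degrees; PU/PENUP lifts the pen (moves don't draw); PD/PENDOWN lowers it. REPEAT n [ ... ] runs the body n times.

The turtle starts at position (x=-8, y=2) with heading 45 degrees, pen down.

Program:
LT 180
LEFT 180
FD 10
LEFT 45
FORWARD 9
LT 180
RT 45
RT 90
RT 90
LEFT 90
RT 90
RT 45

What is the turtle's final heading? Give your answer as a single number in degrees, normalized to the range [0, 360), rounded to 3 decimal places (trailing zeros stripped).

Answer: 0

Derivation:
Executing turtle program step by step:
Start: pos=(-8,2), heading=45, pen down
LT 180: heading 45 -> 225
LT 180: heading 225 -> 45
FD 10: (-8,2) -> (-0.929,9.071) [heading=45, draw]
LT 45: heading 45 -> 90
FD 9: (-0.929,9.071) -> (-0.929,18.071) [heading=90, draw]
LT 180: heading 90 -> 270
RT 45: heading 270 -> 225
RT 90: heading 225 -> 135
RT 90: heading 135 -> 45
LT 90: heading 45 -> 135
RT 90: heading 135 -> 45
RT 45: heading 45 -> 0
Final: pos=(-0.929,18.071), heading=0, 2 segment(s) drawn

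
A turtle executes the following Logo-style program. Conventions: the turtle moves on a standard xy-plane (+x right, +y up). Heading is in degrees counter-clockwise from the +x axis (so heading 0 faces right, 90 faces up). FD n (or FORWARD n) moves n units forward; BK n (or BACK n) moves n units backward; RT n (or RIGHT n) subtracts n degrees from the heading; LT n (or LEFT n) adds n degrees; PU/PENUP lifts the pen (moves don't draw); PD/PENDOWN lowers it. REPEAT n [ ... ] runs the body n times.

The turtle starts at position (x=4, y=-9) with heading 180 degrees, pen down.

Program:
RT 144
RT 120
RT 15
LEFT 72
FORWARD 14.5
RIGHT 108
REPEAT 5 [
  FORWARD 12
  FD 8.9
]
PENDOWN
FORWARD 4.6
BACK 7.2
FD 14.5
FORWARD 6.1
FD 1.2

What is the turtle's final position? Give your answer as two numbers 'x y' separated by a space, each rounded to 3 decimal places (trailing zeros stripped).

Executing turtle program step by step:
Start: pos=(4,-9), heading=180, pen down
RT 144: heading 180 -> 36
RT 120: heading 36 -> 276
RT 15: heading 276 -> 261
LT 72: heading 261 -> 333
FD 14.5: (4,-9) -> (16.92,-15.583) [heading=333, draw]
RT 108: heading 333 -> 225
REPEAT 5 [
  -- iteration 1/5 --
  FD 12: (16.92,-15.583) -> (8.434,-24.068) [heading=225, draw]
  FD 8.9: (8.434,-24.068) -> (2.141,-30.361) [heading=225, draw]
  -- iteration 2/5 --
  FD 12: (2.141,-30.361) -> (-6.344,-38.847) [heading=225, draw]
  FD 8.9: (-6.344,-38.847) -> (-12.637,-45.14) [heading=225, draw]
  -- iteration 3/5 --
  FD 12: (-12.637,-45.14) -> (-21.123,-53.625) [heading=225, draw]
  FD 8.9: (-21.123,-53.625) -> (-27.416,-59.918) [heading=225, draw]
  -- iteration 4/5 --
  FD 12: (-27.416,-59.918) -> (-35.901,-68.404) [heading=225, draw]
  FD 8.9: (-35.901,-68.404) -> (-42.195,-74.697) [heading=225, draw]
  -- iteration 5/5 --
  FD 12: (-42.195,-74.697) -> (-50.68,-83.182) [heading=225, draw]
  FD 8.9: (-50.68,-83.182) -> (-56.973,-89.476) [heading=225, draw]
]
PD: pen down
FD 4.6: (-56.973,-89.476) -> (-60.226,-92.728) [heading=225, draw]
BK 7.2: (-60.226,-92.728) -> (-55.135,-87.637) [heading=225, draw]
FD 14.5: (-55.135,-87.637) -> (-65.388,-97.89) [heading=225, draw]
FD 6.1: (-65.388,-97.89) -> (-69.701,-102.203) [heading=225, draw]
FD 1.2: (-69.701,-102.203) -> (-70.55,-103.052) [heading=225, draw]
Final: pos=(-70.55,-103.052), heading=225, 16 segment(s) drawn

Answer: -70.55 -103.052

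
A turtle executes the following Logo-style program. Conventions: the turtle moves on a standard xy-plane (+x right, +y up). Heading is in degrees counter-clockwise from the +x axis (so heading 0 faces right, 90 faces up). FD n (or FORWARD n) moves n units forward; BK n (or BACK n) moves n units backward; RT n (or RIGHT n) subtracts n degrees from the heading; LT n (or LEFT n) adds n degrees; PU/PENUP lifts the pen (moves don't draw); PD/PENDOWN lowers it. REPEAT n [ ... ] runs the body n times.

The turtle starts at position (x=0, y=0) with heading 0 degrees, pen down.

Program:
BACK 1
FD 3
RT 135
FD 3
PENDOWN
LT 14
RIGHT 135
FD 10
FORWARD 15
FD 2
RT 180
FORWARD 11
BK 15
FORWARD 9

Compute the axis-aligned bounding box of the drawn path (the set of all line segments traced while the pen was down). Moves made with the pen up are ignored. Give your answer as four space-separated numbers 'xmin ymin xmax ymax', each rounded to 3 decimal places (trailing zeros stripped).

Executing turtle program step by step:
Start: pos=(0,0), heading=0, pen down
BK 1: (0,0) -> (-1,0) [heading=0, draw]
FD 3: (-1,0) -> (2,0) [heading=0, draw]
RT 135: heading 0 -> 225
FD 3: (2,0) -> (-0.121,-2.121) [heading=225, draw]
PD: pen down
LT 14: heading 225 -> 239
RT 135: heading 239 -> 104
FD 10: (-0.121,-2.121) -> (-2.541,7.582) [heading=104, draw]
FD 15: (-2.541,7.582) -> (-6.169,22.136) [heading=104, draw]
FD 2: (-6.169,22.136) -> (-6.653,24.077) [heading=104, draw]
RT 180: heading 104 -> 284
FD 11: (-6.653,24.077) -> (-3.992,13.403) [heading=284, draw]
BK 15: (-3.992,13.403) -> (-7.621,27.958) [heading=284, draw]
FD 9: (-7.621,27.958) -> (-5.444,19.225) [heading=284, draw]
Final: pos=(-5.444,19.225), heading=284, 9 segment(s) drawn

Segment endpoints: x in {-7.621, -6.653, -6.169, -5.444, -3.992, -2.541, -1, -0.121, 0, 2}, y in {-2.121, 0, 7.582, 13.403, 19.225, 22.136, 24.077, 27.958}
xmin=-7.621, ymin=-2.121, xmax=2, ymax=27.958

Answer: -7.621 -2.121 2 27.958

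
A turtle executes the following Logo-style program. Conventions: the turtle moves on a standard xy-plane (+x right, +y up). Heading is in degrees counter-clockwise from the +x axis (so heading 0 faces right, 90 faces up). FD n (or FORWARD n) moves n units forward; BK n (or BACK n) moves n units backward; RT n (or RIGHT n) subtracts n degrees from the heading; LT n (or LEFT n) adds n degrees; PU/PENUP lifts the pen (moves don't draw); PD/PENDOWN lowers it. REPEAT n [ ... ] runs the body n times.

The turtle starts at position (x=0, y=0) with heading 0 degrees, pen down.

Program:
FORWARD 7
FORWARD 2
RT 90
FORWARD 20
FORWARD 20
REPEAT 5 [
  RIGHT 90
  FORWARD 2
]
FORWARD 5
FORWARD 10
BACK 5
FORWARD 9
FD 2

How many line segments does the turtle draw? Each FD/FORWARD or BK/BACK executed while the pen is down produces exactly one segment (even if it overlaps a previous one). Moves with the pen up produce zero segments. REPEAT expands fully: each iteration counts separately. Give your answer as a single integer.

Answer: 14

Derivation:
Executing turtle program step by step:
Start: pos=(0,0), heading=0, pen down
FD 7: (0,0) -> (7,0) [heading=0, draw]
FD 2: (7,0) -> (9,0) [heading=0, draw]
RT 90: heading 0 -> 270
FD 20: (9,0) -> (9,-20) [heading=270, draw]
FD 20: (9,-20) -> (9,-40) [heading=270, draw]
REPEAT 5 [
  -- iteration 1/5 --
  RT 90: heading 270 -> 180
  FD 2: (9,-40) -> (7,-40) [heading=180, draw]
  -- iteration 2/5 --
  RT 90: heading 180 -> 90
  FD 2: (7,-40) -> (7,-38) [heading=90, draw]
  -- iteration 3/5 --
  RT 90: heading 90 -> 0
  FD 2: (7,-38) -> (9,-38) [heading=0, draw]
  -- iteration 4/5 --
  RT 90: heading 0 -> 270
  FD 2: (9,-38) -> (9,-40) [heading=270, draw]
  -- iteration 5/5 --
  RT 90: heading 270 -> 180
  FD 2: (9,-40) -> (7,-40) [heading=180, draw]
]
FD 5: (7,-40) -> (2,-40) [heading=180, draw]
FD 10: (2,-40) -> (-8,-40) [heading=180, draw]
BK 5: (-8,-40) -> (-3,-40) [heading=180, draw]
FD 9: (-3,-40) -> (-12,-40) [heading=180, draw]
FD 2: (-12,-40) -> (-14,-40) [heading=180, draw]
Final: pos=(-14,-40), heading=180, 14 segment(s) drawn
Segments drawn: 14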